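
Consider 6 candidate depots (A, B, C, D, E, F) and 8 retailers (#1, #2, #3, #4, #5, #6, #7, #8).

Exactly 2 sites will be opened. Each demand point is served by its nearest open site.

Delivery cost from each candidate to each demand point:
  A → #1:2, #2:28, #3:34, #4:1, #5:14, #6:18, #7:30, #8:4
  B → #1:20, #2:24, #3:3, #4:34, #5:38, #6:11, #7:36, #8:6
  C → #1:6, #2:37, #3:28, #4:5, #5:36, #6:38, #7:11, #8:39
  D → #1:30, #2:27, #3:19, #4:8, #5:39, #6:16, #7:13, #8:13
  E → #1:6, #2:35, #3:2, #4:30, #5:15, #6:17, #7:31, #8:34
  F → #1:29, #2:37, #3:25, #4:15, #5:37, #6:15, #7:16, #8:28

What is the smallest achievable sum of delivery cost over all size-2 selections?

Open {A, B}.
  #1→A 2, #2→B 24, #3→B 3, #4→A 1, #5→A 14, #6→B 11, #7→A 30, #8→A 4  ⇒ total 89.
Compare {A, D}: total 96.
Compare {A, E}: total 98.
No size-2 selection does better; minimum is 89.

89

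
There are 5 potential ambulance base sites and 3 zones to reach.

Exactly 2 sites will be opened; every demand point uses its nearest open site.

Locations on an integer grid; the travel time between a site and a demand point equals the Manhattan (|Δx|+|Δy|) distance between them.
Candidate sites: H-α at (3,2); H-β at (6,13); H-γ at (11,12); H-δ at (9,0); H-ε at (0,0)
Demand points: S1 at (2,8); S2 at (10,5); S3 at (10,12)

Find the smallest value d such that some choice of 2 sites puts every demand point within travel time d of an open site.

8

Open {H-α, H-γ}.
  Farthest demand point is S2 at travel time 8 (to H-γ); all others are ≤ 8.
With {H-β, H-γ} the worst case is 9.
With {H-β, H-δ} the worst case is 9.
No size-2 selection achieves below 8.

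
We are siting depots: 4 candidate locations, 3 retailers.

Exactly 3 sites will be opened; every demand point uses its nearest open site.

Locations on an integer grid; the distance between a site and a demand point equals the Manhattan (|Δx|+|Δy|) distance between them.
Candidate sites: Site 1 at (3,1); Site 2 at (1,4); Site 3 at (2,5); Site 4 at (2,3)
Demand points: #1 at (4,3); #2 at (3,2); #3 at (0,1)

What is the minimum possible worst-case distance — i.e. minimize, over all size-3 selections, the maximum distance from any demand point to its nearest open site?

3

Open {Site 1, Site 2, Site 3}.
  Farthest demand point is #1 at distance 3 (to Site 1); all others are ≤ 3.
With {Site 1, Site 2, Site 4} the worst case is 3.
With {Site 1, Site 3, Site 4} the worst case is 3.
No size-3 selection achieves below 3.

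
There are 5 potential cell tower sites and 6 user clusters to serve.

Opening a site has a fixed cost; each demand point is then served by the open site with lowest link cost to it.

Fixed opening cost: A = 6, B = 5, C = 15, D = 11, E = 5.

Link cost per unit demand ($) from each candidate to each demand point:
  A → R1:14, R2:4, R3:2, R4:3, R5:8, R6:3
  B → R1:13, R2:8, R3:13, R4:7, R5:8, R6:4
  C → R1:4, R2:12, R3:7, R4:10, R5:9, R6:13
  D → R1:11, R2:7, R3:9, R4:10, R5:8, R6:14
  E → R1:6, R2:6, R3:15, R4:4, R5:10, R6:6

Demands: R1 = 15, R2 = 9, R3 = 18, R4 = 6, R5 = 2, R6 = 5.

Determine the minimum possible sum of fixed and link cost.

202

Open {A, C}: assign each demand point to its cheapest open site.
  R1→C 15×4=60, R2→A 9×4=36, R3→A 18×2=36, R4→A 6×3=18, R5→A 2×8=16, R6→A 5×3=15
  link cost 181, fixed 21 → total 202.
Compare {A, B, C}: link cost 181 + fixed 26 = 207.
Compare {A, C, E}: link cost 181 + fixed 26 = 207.
Compare {A, B, C, E}: link cost 181 + fixed 31 = 212.
All other subsets cost ≥ 207. Minimum total cost: 202.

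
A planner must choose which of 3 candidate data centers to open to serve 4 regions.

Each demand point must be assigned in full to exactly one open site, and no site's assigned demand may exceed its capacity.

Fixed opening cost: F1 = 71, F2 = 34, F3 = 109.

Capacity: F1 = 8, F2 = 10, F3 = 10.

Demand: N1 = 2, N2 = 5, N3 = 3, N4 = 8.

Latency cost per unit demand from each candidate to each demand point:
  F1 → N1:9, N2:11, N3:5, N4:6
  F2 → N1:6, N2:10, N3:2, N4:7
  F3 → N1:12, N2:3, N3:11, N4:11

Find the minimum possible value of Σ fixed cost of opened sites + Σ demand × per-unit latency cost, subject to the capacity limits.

221

Open {F1, F2}; cheapest assignment that respects the capacities:
  F1 (cap 8, load 8): N4 — cost 8×6 = 48
  F2 (cap 10, load 10): N1, N2, N3 — cost 2×6 + 5×10 + 3×2 = 68
  Shipping 116, fixed 105 → total 221.
  Any other capacity-feasible assignment to {F1, F2} ships for at least 116.
Compare {F2, F3}: its best feasible assignment gives total 259.
Compare {F1, F2, F3}: its best feasible assignment gives total 295.
Every other set of open sites that can feasibly serve all demand totals ≥ 259 even under its best assignment. Minimum: 221.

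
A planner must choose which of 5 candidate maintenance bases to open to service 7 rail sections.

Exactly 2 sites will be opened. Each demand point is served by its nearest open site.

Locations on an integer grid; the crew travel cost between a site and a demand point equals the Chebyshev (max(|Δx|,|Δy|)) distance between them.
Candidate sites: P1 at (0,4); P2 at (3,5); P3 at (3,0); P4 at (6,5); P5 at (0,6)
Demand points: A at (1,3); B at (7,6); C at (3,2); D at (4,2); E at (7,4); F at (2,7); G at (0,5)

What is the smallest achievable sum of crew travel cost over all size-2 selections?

Open {P1, P4}.
  A→P1 1, B→P4 1, C→P1 3, D→P4 3, E→P4 1, F→P1 3, G→P1 1  ⇒ total 13.
Compare {P4, P5}: total 14.
Compare {P2, P4}: total 15.
No size-2 selection does better; minimum is 13.

13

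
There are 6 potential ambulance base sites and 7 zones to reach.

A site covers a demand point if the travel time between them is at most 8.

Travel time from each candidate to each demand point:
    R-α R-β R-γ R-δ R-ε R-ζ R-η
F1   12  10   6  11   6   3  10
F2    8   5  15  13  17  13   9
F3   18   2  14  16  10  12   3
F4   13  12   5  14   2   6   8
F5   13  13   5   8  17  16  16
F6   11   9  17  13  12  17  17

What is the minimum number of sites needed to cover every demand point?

Coverage sets (demand points within 8 of each site):
  F1: {R-γ, R-ε, R-ζ}
  F2: {R-α, R-β}
  F3: {R-β, R-η}
  F4: {R-γ, R-ε, R-ζ, R-η}
  F5: {R-γ, R-δ}
  F6: {}
No 2 sites suffice: every size-2 union leaves at least one demand point uncovered.
But {F2, F4, F5} covers everything, so the minimum is 3.

3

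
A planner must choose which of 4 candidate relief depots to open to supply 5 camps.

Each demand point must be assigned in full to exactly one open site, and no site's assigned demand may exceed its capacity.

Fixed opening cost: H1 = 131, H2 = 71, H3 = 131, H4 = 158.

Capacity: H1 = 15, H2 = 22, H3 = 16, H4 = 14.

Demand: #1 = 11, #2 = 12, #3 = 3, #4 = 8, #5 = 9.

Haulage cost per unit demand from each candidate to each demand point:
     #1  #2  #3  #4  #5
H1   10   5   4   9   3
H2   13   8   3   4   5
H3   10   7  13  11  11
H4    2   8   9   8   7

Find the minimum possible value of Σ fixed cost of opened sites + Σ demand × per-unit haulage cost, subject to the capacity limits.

Open {H1, H2, H4}; cheapest assignment that respects the capacities:
  H1 (cap 15, load 12): #2 — cost 12×5 = 60
  H2 (cap 22, load 20): #3, #4, #5 — cost 3×3 + 8×4 + 9×5 = 86
  H4 (cap 14, load 11): #1 — cost 11×2 = 22
  Shipping 168, fixed 360 → total 528.
  Any other capacity-feasible assignment to {H1, H2, H4} ships for at least 168.
Compare {H2, H3, H4}: its best feasible assignment gives total 552.
Compare {H1, H2, H3}: its best feasible assignment gives total 589.
Every other set of open sites that can feasibly serve all demand totals ≥ 552 even under its best assignment. Minimum: 528.

528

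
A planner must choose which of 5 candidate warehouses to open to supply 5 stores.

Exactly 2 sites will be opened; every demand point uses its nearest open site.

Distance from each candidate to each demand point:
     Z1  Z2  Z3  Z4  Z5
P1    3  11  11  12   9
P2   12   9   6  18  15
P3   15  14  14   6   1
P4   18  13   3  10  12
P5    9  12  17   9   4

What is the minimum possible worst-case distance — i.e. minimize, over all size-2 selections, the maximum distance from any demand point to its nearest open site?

Open {P2, P5}.
  Farthest demand point is Z1 at distance 9 (to P5); all others are ≤ 9.
With {P1, P3} the worst case is 11.
With {P1, P4} the worst case is 11.
No size-2 selection achieves below 9.

9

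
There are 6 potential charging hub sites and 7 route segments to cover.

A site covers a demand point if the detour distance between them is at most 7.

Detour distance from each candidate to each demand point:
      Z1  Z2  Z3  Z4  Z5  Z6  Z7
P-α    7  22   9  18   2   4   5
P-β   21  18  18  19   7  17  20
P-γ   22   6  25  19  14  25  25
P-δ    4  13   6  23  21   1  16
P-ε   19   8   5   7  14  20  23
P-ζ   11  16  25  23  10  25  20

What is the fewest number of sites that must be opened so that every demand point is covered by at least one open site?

3

Coverage sets (demand points within 7 of each site):
  P-α: {Z1, Z5, Z6, Z7}
  P-β: {Z5}
  P-γ: {Z2}
  P-δ: {Z1, Z3, Z6}
  P-ε: {Z3, Z4}
  P-ζ: {}
No 2 sites suffice: every size-2 union leaves at least one demand point uncovered.
But {P-α, P-γ, P-ε} covers everything, so the minimum is 3.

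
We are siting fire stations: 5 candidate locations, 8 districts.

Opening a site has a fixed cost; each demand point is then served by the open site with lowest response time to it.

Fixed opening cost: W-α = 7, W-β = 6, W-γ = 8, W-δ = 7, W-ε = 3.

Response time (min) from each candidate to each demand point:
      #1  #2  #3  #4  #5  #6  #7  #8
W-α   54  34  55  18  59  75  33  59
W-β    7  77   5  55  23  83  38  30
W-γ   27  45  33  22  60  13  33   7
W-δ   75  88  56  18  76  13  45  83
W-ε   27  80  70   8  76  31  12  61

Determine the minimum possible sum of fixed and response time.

Open {W-α, W-β, W-γ, W-ε}: assign each demand point to its cheapest open site.
  #1→W-β 7, #2→W-α 34, #3→W-β 5, #4→W-ε 8, #5→W-β 23, #6→W-γ 13, #7→W-ε 12, #8→W-γ 7
  response time 109, fixed 24 → total 133.
Compare {W-β, W-γ, W-ε}: response time 120 + fixed 17 = 137.
Compare {W-α, W-β, W-γ, W-δ, W-ε}: response time 109 + fixed 31 = 140.
Compare {W-β, W-γ, W-δ, W-ε}: response time 120 + fixed 24 = 144.
All other subsets cost ≥ 137. Minimum total cost: 133.

133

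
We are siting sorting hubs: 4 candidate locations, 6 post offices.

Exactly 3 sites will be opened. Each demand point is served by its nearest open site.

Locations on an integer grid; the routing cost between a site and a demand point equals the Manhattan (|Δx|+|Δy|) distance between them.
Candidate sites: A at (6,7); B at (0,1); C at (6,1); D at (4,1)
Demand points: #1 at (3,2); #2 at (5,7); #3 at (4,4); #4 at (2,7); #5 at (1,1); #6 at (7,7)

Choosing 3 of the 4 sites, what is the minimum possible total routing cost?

12

Open {A, B, D}.
  #1→D 2, #2→A 1, #3→D 3, #4→A 4, #5→B 1, #6→A 1  ⇒ total 12.
Compare {A, C, D}: total 14.
Compare {A, B, C}: total 16.
No size-3 selection does better; minimum is 12.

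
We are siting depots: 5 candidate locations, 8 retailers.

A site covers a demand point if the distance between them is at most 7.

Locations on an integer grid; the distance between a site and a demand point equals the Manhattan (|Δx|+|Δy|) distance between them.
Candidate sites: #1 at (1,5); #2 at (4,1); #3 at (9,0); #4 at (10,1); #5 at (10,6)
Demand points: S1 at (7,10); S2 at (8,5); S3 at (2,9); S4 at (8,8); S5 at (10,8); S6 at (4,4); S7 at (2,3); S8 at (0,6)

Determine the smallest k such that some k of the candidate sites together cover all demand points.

2

Coverage sets (demand points within 7 of each site):
  #1: {S2, S3, S6, S7, S8}
  #2: {S6, S7}
  #3: {S2}
  #4: {S2, S5}
  #5: {S1, S2, S4, S5}
No single site covers all 8 demand points.
But {#1, #5} covers everything, so the minimum is 2.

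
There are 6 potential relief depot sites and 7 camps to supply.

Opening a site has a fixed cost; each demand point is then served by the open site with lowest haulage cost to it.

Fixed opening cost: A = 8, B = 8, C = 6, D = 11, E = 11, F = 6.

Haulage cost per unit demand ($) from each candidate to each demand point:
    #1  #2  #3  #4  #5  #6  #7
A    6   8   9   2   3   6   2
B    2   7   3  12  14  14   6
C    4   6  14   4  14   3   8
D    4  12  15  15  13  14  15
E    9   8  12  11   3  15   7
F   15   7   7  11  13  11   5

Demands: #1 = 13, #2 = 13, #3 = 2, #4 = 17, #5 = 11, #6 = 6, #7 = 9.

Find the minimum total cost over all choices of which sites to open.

Open {A, B, C}: assign each demand point to its cheapest open site.
  #1→B 13×2=26, #2→C 13×6=78, #3→B 2×3=6, #4→A 17×2=34, #5→A 11×3=33, #6→C 6×3=18, #7→A 9×2=18
  haulage cost 213, fixed 22 → total 235.
Compare {A, B, C, F}: haulage cost 213 + fixed 28 = 241.
Compare {A, B, C, D}: haulage cost 213 + fixed 33 = 246.
Compare {A, B, C, E}: haulage cost 213 + fixed 33 = 246.
All other subsets cost ≥ 241. Minimum total cost: 235.

235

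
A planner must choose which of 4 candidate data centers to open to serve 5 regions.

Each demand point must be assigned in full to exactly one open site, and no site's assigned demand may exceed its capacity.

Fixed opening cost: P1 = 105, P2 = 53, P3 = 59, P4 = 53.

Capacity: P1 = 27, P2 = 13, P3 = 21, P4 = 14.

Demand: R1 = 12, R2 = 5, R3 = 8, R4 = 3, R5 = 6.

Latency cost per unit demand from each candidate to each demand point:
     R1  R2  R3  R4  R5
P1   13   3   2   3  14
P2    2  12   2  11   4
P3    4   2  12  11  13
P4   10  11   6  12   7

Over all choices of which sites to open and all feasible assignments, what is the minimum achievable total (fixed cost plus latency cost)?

Open {P3, P4}; cheapest assignment that respects the capacities:
  P3 (cap 21, load 20): R1, R2, R4 — cost 12×4 + 5×2 + 3×11 = 91
  P4 (cap 14, load 14): R3, R5 — cost 8×6 + 6×7 = 90
  Shipping 181, fixed 112 → total 293.
  Any other capacity-feasible assignment to {P3, P4} ships for at least 181.
Compare {P1, P2}: its best feasible assignment gives total 306.
Compare {P2, P3, P4}: its best feasible assignment gives total 314.
Every other set of open sites that can feasibly serve all demand totals ≥ 306 even under its best assignment. Minimum: 293.

293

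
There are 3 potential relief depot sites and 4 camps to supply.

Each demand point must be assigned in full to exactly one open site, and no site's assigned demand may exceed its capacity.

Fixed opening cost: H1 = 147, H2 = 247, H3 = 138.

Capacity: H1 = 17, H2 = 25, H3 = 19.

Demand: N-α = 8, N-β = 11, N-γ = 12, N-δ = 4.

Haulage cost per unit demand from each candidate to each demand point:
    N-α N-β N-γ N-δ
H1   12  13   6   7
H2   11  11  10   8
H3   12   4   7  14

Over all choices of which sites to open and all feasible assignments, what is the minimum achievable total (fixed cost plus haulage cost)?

Open {H1, H3}; cheapest assignment that respects the capacities:
  H1 (cap 17, load 16): N-γ, N-δ — cost 12×6 + 4×7 = 100
  H3 (cap 19, load 19): N-α, N-β — cost 8×12 + 11×4 = 140
  Shipping 240, fixed 285 → total 525.
  Any other capacity-feasible assignment to {H1, H3} ships for at least 240.
Compare {H2, H3}: its best feasible assignment gives total 669.
Compare {H1, H2}: its best feasible assignment gives total 703.
Every other set of open sites that can feasibly serve all demand totals ≥ 669 even under its best assignment. Minimum: 525.

525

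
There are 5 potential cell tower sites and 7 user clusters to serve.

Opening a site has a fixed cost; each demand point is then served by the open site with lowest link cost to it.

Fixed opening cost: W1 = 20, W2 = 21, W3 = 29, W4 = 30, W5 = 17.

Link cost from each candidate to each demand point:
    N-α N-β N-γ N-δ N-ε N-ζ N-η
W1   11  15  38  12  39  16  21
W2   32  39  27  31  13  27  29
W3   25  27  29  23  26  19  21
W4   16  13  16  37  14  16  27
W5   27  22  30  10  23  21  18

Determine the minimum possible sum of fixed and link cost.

Open {W4, W5}: assign each demand point to its cheapest open site.
  N-α→W4 16, N-β→W4 13, N-γ→W4 16, N-δ→W5 10, N-ε→W4 14, N-ζ→W4 16, N-η→W5 18
  link cost 103, fixed 47 → total 150.
Compare {W1, W4}: link cost 103 + fixed 50 = 153.
Compare {W1, W2}: link cost 115 + fixed 41 = 156.
Compare {W1, W5}: link cost 123 + fixed 37 = 160.
All other subsets cost ≥ 153. Minimum total cost: 150.

150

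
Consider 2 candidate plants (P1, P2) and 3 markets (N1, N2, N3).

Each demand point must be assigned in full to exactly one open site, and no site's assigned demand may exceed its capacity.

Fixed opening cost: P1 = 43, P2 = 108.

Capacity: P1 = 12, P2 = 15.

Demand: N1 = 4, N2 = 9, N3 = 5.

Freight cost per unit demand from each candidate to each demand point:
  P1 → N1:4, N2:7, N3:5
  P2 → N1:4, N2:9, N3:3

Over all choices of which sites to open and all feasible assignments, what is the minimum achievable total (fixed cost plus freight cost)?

Open {P1, P2}; cheapest assignment that respects the capacities:
  P1 (cap 12, load 9): N2 — cost 9×7 = 63
  P2 (cap 15, load 9): N1, N3 — cost 4×4 + 5×3 = 31
  Shipping 94, fixed 151 → total 245.
  Any other capacity-feasible assignment to {P1, P2} ships for at least 94.
Total demand is 18 and no other set of sites has combined capacity ≥ 18, so {P1, P2} is the only feasible choice of open sites. Minimum: 245.

245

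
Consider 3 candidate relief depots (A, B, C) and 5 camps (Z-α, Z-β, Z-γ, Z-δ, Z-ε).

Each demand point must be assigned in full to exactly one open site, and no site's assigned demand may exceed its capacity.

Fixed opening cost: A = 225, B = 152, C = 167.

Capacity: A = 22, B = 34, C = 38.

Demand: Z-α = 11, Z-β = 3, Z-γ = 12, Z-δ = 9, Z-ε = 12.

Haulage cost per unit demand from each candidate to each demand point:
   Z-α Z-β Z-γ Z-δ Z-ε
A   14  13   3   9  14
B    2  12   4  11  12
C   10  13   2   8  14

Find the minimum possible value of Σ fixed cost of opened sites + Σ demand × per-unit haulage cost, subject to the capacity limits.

Open {B, C}; cheapest assignment that respects the capacities:
  B (cap 34, load 26): Z-α, Z-β, Z-ε — cost 11×2 + 3×12 + 12×12 = 202
  C (cap 38, load 21): Z-γ, Z-δ — cost 12×2 + 9×8 = 96
  Shipping 298, fixed 319 → total 617.
  Any other capacity-feasible assignment to {B, C} ships for at least 298.
Compare {A, B}: its best feasible assignment gives total 696.
Compare {A, C}: its best feasible assignment gives total 805.
Every other set of open sites that can feasibly serve all demand totals ≥ 696 even under its best assignment. Minimum: 617.

617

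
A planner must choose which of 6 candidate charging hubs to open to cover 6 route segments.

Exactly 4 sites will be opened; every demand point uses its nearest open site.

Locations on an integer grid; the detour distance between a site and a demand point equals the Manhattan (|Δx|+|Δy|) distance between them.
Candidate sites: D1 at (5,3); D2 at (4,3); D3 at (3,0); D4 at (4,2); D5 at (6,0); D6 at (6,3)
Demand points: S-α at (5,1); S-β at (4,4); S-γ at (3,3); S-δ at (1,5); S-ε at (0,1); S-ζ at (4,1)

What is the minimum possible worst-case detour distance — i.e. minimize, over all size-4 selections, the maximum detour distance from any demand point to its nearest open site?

Open {D1, D2, D3, D4}.
  Farthest demand point is S-δ at detour distance 5 (to D2); all others are ≤ 5.
With {D1, D2, D3, D5} the worst case is 5.
With {D1, D2, D3, D6} the worst case is 5.
No size-4 selection achieves below 5.

5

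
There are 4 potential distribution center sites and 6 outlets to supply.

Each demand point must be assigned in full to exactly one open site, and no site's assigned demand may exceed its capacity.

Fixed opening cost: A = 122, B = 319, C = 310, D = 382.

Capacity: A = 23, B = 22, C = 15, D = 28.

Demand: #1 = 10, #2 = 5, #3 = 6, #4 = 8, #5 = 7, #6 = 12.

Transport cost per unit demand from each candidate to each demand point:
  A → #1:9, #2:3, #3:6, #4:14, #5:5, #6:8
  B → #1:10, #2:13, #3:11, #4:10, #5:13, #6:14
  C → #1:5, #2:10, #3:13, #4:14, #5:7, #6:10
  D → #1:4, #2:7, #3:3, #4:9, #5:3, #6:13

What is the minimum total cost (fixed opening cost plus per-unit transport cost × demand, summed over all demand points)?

Open {A, D}; cheapest assignment that respects the capacities:
  A (cap 23, load 23): #2, #3, #6 — cost 5×3 + 6×6 + 12×8 = 147
  D (cap 28, load 25): #1, #4, #5 — cost 10×4 + 8×9 + 7×3 = 133
  Shipping 280, fixed 504 → total 784.
  Any other capacity-feasible assignment to {A, D} ships for at least 280.
Compare {B, D}: its best feasible assignment gives total 1063.
Compare {A, C, D}: its best feasible assignment gives total 1086.
Every other set of open sites that can feasibly serve all demand totals ≥ 1063 even under its best assignment. Minimum: 784.

784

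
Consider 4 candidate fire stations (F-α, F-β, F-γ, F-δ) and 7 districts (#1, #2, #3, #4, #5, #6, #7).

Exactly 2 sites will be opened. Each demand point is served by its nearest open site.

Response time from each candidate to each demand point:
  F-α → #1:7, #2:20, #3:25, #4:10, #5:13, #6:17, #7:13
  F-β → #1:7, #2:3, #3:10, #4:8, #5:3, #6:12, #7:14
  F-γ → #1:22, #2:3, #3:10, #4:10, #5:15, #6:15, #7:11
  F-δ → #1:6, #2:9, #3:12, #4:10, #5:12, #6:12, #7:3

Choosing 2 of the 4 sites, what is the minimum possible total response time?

45

Open {F-β, F-δ}.
  #1→F-δ 6, #2→F-β 3, #3→F-β 10, #4→F-β 8, #5→F-β 3, #6→F-β 12, #7→F-δ 3  ⇒ total 45.
Compare {F-β, F-γ}: total 54.
Compare {F-α, F-β}: total 56.
No size-2 selection does better; minimum is 45.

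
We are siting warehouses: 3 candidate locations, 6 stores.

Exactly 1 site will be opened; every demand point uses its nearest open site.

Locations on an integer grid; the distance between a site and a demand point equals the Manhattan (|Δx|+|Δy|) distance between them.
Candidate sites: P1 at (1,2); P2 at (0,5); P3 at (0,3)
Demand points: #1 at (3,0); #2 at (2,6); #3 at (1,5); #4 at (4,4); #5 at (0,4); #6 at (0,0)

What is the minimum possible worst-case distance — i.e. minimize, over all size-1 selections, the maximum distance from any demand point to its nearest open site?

Open {P1}.
  Farthest demand point is #2 at distance 5 (to P1); all others are ≤ 5.
With {P3} the worst case is 6.
With {P2} the worst case is 8.
No size-1 selection achieves below 5.

5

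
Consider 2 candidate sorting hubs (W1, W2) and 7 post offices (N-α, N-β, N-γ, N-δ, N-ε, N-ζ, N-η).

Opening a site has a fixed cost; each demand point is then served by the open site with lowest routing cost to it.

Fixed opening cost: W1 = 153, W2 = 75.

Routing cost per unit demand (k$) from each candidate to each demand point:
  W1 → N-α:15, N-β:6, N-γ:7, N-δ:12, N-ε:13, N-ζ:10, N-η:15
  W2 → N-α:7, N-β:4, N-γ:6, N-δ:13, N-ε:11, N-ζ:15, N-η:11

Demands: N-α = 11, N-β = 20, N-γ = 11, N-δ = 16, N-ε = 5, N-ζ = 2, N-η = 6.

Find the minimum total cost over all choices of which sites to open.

Open {W2}: assign each demand point to its cheapest open site.
  N-α→W2 11×7=77, N-β→W2 20×4=80, N-γ→W2 11×6=66, N-δ→W2 16×13=208, N-ε→W2 5×11=55, N-ζ→W2 2×15=30, N-η→W2 6×11=66
  routing cost 582, fixed 75 → total 657.
Compare {W1, W2}: routing cost 556 + fixed 228 = 784.
Compare {W1}: routing cost 729 + fixed 153 = 882.

657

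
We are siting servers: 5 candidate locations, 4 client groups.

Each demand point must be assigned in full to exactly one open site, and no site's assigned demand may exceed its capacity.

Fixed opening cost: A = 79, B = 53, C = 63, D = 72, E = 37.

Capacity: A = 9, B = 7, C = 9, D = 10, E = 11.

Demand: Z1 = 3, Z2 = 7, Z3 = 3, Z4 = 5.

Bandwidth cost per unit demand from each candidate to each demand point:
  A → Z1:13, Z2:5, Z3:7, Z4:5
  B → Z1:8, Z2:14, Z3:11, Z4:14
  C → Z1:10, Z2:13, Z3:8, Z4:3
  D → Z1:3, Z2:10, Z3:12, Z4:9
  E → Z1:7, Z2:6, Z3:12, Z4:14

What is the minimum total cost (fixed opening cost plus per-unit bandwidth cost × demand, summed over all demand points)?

Open {C, E}; cheapest assignment that respects the capacities:
  C (cap 9, load 8): Z3, Z4 — cost 3×8 + 5×3 = 39
  E (cap 11, load 10): Z1, Z2 — cost 3×7 + 7×6 = 63
  Shipping 102, fixed 100 → total 202.
  Any other capacity-feasible assignment to {C, E} ships for at least 102.
Compare {A, E}: its best feasible assignment gives total 225.
Compare {D, E}: its best feasible assignment gives total 241.
Every other set of open sites that can feasibly serve all demand totals ≥ 225 even under its best assignment. Minimum: 202.

202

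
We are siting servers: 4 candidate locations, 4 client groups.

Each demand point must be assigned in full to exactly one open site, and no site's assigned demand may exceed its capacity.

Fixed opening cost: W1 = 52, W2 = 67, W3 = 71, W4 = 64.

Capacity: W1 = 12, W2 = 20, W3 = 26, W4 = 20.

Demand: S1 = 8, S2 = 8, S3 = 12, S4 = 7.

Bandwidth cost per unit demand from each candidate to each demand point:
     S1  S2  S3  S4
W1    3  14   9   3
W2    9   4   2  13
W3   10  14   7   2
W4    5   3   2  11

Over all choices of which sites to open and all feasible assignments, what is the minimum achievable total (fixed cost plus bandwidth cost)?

Open {W1, W3, W4}; cheapest assignment that respects the capacities:
  W1 (cap 12, load 8): S1 — cost 8×3 = 24
  W3 (cap 26, load 7): S4 — cost 7×2 = 14
  W4 (cap 20, load 20): S2, S3 — cost 8×3 + 12×2 = 48
  Shipping 86, fixed 187 → total 273.
  Any other capacity-feasible assignment to {W1, W3, W4} ships for at least 86.
Compare {W3, W4}: its best feasible assignment gives total 277.
Compare {W1, W2, W3}: its best feasible assignment gives total 284.
Every other set of open sites that can feasibly serve all demand totals ≥ 277 even under its best assignment. Minimum: 273.

273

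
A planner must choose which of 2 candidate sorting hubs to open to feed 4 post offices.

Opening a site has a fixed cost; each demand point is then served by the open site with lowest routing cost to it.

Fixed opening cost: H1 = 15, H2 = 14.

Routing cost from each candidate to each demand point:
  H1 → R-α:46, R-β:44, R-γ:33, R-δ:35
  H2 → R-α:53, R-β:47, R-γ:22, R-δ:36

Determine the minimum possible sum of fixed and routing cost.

172

Open {H2}: assign each demand point to its cheapest open site.
  R-α→H2 53, R-β→H2 47, R-γ→H2 22, R-δ→H2 36
  routing cost 158, fixed 14 → total 172.
Compare {H1}: routing cost 158 + fixed 15 = 173.
Compare {H1, H2}: routing cost 147 + fixed 29 = 176.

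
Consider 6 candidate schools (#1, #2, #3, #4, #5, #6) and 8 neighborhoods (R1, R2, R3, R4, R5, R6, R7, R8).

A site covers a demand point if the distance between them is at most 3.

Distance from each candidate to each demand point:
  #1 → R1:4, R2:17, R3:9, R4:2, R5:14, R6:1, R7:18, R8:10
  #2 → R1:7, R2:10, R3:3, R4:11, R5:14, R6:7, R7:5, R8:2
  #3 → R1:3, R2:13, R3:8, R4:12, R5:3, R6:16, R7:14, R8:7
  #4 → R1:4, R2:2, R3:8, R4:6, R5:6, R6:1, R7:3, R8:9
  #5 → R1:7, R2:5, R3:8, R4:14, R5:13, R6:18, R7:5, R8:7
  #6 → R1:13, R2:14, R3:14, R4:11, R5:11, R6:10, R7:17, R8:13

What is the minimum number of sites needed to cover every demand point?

4

Coverage sets (demand points within 3 of each site):
  #1: {R4, R6}
  #2: {R3, R8}
  #3: {R1, R5}
  #4: {R2, R6, R7}
  #5: {}
  #6: {}
No 3 sites suffice: every size-3 union leaves at least one demand point uncovered.
But {#1, #2, #3, #4} covers everything, so the minimum is 4.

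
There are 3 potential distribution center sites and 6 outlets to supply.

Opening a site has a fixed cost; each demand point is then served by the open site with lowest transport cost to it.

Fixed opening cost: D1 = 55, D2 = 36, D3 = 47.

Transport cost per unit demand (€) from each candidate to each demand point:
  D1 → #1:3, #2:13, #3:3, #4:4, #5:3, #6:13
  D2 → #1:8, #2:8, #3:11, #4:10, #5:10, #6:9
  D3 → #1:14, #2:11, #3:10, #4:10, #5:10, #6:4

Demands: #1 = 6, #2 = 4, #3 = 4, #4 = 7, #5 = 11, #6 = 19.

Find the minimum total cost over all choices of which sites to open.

313

Open {D1, D3}: assign each demand point to its cheapest open site.
  #1→D1 6×3=18, #2→D3 4×11=44, #3→D1 4×3=12, #4→D1 7×4=28, #5→D1 11×3=33, #6→D3 19×4=76
  transport cost 211, fixed 102 → total 313.
Compare {D1, D2, D3}: transport cost 199 + fixed 138 = 337.
Compare {D1, D2}: transport cost 294 + fixed 91 = 385.
Compare {D1}: transport cost 390 + fixed 55 = 445.
All other subsets cost ≥ 337. Minimum total cost: 313.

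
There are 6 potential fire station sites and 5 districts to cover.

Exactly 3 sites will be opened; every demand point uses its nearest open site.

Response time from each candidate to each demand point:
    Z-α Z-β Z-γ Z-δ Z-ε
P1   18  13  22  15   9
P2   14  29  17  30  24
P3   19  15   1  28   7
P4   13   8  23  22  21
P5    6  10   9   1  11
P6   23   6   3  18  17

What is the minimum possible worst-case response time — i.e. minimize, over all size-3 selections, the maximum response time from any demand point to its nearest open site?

7

Open {P3, P5, P6}.
  Farthest demand point is Z-ε at response time 7 (to P3); all others are ≤ 7.
With {P3, P4, P5} the worst case is 8.
With {P1, P4, P5} the worst case is 9.
No size-3 selection achieves below 7.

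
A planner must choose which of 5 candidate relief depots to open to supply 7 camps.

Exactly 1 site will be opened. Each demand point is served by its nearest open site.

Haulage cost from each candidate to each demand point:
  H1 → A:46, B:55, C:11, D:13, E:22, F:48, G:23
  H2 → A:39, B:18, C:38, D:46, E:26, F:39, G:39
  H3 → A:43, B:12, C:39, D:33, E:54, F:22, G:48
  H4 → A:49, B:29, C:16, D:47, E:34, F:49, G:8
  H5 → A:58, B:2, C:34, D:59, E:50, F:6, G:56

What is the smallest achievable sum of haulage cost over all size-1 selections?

Open {H1}.
  A→H1 46, B→H1 55, C→H1 11, D→H1 13, E→H1 22, F→H1 48, G→H1 23  ⇒ total 218.
Compare {H4}: total 232.
Compare {H2}: total 245.
No size-1 selection does better; minimum is 218.

218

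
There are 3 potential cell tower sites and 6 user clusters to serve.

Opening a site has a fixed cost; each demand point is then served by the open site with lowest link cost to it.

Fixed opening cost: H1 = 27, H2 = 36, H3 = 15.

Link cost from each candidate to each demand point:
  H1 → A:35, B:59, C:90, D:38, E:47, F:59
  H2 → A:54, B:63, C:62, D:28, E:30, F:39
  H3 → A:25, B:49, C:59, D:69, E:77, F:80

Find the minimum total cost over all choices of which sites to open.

281

Open {H2, H3}: assign each demand point to its cheapest open site.
  A→H3 25, B→H3 49, C→H3 59, D→H2 28, E→H2 30, F→H2 39
  link cost 230, fixed 51 → total 281.
Compare {H1, H2, H3}: link cost 230 + fixed 78 = 308.
Compare {H2}: link cost 276 + fixed 36 = 312.
Compare {H1, H2}: link cost 253 + fixed 63 = 316.
All other subsets cost ≥ 308. Minimum total cost: 281.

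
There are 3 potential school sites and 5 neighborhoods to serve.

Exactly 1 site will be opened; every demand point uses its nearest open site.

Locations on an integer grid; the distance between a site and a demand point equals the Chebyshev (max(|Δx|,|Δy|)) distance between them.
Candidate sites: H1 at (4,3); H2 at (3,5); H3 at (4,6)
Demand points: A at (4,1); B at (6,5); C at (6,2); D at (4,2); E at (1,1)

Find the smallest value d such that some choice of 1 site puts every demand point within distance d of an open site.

Open {H1}.
  Farthest demand point is E at distance 3 (to H1); all others are ≤ 3.
With {H2} the worst case is 4.
With {H3} the worst case is 5.
No size-1 selection achieves below 3.

3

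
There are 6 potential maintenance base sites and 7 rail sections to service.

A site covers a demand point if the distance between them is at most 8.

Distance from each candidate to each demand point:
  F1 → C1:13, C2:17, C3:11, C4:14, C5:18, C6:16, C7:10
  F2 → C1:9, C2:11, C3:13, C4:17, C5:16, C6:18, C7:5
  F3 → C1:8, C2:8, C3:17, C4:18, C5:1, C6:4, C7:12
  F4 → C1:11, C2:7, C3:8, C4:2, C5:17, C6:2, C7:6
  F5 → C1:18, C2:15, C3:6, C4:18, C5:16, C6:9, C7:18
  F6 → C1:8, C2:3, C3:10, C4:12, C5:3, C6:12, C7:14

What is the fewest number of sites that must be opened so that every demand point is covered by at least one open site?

2

Coverage sets (demand points within 8 of each site):
  F1: {}
  F2: {C7}
  F3: {C1, C2, C5, C6}
  F4: {C2, C3, C4, C6, C7}
  F5: {C3}
  F6: {C1, C2, C5}
No single site covers all 7 demand points.
But {F3, F4} covers everything, so the minimum is 2.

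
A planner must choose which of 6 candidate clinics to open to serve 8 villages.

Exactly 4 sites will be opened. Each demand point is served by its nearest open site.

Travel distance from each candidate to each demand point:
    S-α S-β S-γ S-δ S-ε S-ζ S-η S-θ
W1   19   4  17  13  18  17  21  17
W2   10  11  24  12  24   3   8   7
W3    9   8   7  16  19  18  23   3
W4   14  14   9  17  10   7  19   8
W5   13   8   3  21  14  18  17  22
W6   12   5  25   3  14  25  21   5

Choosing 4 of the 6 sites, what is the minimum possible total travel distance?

Open {W2, W4, W5, W6}.
  S-α→W2 10, S-β→W6 5, S-γ→W5 3, S-δ→W6 3, S-ε→W4 10, S-ζ→W2 3, S-η→W2 8, S-θ→W6 5  ⇒ total 47.
Compare {W2, W3, W4, W6}: total 48.
Compare {W2, W3, W5, W6}: total 48.
No size-4 selection does better; minimum is 47.

47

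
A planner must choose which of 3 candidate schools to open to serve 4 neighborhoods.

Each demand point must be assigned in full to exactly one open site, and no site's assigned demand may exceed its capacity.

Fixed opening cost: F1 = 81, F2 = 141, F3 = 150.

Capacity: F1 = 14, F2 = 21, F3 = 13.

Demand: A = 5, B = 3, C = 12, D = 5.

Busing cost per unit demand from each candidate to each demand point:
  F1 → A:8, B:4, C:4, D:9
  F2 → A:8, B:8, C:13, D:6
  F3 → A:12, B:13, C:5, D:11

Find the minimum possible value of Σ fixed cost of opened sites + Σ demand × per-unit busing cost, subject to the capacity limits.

Open {F1, F2}; cheapest assignment that respects the capacities:
  F1 (cap 14, load 12): C — cost 12×4 = 48
  F2 (cap 21, load 13): A, B, D — cost 5×8 + 3×8 + 5×6 = 94
  Shipping 142, fixed 222 → total 364.
  Any other capacity-feasible assignment to {F1, F2} ships for at least 142.
Compare {F1, F3}: its best feasible assignment gives total 388.
Compare {F2, F3}: its best feasible assignment gives total 445.
Every other set of open sites that can feasibly serve all demand totals ≥ 388 even under its best assignment. Minimum: 364.

364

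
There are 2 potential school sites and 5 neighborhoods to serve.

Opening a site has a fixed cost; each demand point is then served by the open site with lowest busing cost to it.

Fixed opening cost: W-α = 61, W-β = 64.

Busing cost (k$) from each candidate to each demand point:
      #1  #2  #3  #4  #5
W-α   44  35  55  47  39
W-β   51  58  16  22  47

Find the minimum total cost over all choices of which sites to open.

Open {W-β}: assign each demand point to its cheapest open site.
  #1→W-β 51, #2→W-β 58, #3→W-β 16, #4→W-β 22, #5→W-β 47
  busing cost 194, fixed 64 → total 258.
Compare {W-α}: busing cost 220 + fixed 61 = 281.
Compare {W-α, W-β}: busing cost 156 + fixed 125 = 281.

258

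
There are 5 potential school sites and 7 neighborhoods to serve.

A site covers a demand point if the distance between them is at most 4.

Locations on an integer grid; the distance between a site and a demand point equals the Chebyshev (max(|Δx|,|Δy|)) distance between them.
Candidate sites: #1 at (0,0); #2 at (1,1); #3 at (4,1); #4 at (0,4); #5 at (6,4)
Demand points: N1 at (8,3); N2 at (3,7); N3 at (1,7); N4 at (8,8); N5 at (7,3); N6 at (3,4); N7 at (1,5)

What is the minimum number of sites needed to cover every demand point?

Coverage sets (demand points within 4 of each site):
  #1: {N6}
  #2: {N6, N7}
  #3: {N1, N5, N6, N7}
  #4: {N2, N3, N6, N7}
  #5: {N1, N2, N4, N5, N6}
No single site covers all 7 demand points.
But {#4, #5} covers everything, so the minimum is 2.

2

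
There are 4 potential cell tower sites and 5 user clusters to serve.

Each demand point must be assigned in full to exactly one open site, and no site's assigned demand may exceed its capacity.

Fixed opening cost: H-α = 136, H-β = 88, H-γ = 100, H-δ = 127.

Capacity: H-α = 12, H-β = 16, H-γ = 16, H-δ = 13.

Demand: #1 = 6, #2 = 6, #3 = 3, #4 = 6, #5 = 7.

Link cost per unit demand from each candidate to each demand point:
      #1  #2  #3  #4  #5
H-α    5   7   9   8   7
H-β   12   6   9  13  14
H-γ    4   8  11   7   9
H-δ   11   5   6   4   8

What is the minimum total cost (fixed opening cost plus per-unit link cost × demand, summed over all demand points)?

Open {H-γ, H-δ}; cheapest assignment that respects the capacities:
  H-γ (cap 16, load 16): #1, #3, #5 — cost 6×4 + 3×11 + 7×9 = 120
  H-δ (cap 13, load 12): #2, #4 — cost 6×5 + 6×4 = 54
  Shipping 174, fixed 227 → total 401.
  Any other capacity-feasible assignment to {H-γ, H-δ} ships for at least 174.
Compare {H-β, H-γ}: its best feasible assignment gives total 415.
Compare {H-β, H-δ}: its best feasible assignment gives total 430.
Every other set of open sites that can feasibly serve all demand totals ≥ 415 even under its best assignment. Minimum: 401.

401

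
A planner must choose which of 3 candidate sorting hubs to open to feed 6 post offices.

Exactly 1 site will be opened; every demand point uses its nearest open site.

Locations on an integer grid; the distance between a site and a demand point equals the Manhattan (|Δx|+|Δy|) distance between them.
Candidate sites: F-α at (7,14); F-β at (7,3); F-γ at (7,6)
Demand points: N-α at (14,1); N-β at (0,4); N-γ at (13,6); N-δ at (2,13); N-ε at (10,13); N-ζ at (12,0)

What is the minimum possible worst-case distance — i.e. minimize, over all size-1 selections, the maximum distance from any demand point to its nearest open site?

Open {F-γ}.
  Farthest demand point is N-α at distance 12 (to F-γ); all others are ≤ 12.
With {F-β} the worst case is 15.
With {F-α} the worst case is 20.
No size-1 selection achieves below 12.

12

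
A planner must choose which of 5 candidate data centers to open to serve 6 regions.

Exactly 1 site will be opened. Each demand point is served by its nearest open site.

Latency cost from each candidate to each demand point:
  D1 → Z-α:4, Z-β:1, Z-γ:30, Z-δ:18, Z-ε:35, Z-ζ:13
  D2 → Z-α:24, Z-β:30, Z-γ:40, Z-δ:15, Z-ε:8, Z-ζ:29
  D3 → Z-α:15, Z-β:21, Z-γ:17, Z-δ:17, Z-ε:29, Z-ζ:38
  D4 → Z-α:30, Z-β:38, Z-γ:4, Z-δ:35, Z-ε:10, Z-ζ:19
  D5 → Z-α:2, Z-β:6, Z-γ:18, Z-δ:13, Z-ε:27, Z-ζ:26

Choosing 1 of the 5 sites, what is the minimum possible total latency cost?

92

Open {D5}.
  Z-α→D5 2, Z-β→D5 6, Z-γ→D5 18, Z-δ→D5 13, Z-ε→D5 27, Z-ζ→D5 26  ⇒ total 92.
Compare {D1}: total 101.
Compare {D4}: total 136.
No size-1 selection does better; minimum is 92.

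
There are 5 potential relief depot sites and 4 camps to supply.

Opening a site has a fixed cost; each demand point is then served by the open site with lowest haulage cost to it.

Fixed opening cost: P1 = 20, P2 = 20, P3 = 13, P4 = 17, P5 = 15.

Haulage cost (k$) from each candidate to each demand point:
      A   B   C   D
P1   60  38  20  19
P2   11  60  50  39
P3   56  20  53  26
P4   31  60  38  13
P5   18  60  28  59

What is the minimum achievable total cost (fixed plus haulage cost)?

120

Open {P3, P5}: assign each demand point to its cheapest open site.
  A→P5 18, B→P3 20, C→P5 28, D→P3 26
  haulage cost 92, fixed 28 → total 120.
Compare {P1, P2, P3}: haulage cost 70 + fixed 53 = 123.
Compare {P3, P4, P5}: haulage cost 79 + fixed 45 = 124.
Compare {P1, P3, P5}: haulage cost 77 + fixed 48 = 125.
All other subsets cost ≥ 123. Minimum total cost: 120.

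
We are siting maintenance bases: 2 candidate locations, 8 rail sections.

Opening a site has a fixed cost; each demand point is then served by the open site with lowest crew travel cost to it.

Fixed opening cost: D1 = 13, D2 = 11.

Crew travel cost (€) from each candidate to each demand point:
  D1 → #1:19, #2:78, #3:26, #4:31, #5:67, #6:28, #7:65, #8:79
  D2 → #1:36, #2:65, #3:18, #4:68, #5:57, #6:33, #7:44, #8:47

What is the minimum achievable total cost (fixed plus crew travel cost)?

333

Open {D1, D2}: assign each demand point to its cheapest open site.
  #1→D1 19, #2→D2 65, #3→D2 18, #4→D1 31, #5→D2 57, #6→D1 28, #7→D2 44, #8→D2 47
  crew travel cost 309, fixed 24 → total 333.
Compare {D2}: crew travel cost 368 + fixed 11 = 379.
Compare {D1}: crew travel cost 393 + fixed 13 = 406.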